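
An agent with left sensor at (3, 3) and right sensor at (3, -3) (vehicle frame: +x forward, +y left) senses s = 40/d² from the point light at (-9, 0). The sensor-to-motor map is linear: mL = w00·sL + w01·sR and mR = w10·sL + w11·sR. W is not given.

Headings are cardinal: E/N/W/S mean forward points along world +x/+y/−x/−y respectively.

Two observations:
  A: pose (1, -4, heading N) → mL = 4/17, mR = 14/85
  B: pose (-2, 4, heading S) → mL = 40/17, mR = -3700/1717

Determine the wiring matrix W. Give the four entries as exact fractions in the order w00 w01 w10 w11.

obs A: pose=(1,-4,N) → sL=4/5, sR=4/17, mL=4/17, mR=14/85
obs B: pose=(-2,4,S) → sL=40/101, sR=40/17, mL=40/17, mR=-3700/1717
sensor matrix S = [[4/5, 4/17], [40/101, 40/17]]; det S = 3072/1717
solve [mL_A; mL_B] = S·[w00; w01] and [mR_A; mR_B] = S·[w10; w11]:
  w00 = 0, w01 = 1, w10 = 1/2, w11 = -1

0 1 1/2 -1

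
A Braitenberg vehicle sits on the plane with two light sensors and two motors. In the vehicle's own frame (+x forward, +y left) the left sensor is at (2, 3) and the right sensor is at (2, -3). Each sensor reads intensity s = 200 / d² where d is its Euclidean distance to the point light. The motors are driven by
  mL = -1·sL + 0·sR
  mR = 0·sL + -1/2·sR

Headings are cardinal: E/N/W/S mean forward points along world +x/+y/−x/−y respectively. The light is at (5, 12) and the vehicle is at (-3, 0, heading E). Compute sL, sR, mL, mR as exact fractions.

200/117 200/261 -200/117 -100/261

left sensor world pos  = (-1, 3); dL² = 117
right sensor world pos = (-1, -3); dR² = 261
sL = 200/117 = 200/117
sR = 200/261 = 200/261
mL = -1·sL + 0·sR = -200/117
mR = 0·sL + -1/2·sR = -100/261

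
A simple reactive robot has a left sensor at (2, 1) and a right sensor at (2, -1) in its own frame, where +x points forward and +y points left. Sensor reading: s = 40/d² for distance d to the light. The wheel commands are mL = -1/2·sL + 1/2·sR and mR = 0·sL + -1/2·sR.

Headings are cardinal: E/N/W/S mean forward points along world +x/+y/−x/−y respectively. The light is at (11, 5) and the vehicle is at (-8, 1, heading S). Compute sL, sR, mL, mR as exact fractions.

1/9 10/109 -19/1962 -5/109

left sensor world pos  = (-7, -1); dL² = 360
right sensor world pos = (-9, -1); dR² = 436
sL = 40/360 = 1/9
sR = 40/436 = 10/109
mL = -1/2·sL + 1/2·sR = -19/1962
mR = 0·sL + -1/2·sR = -5/109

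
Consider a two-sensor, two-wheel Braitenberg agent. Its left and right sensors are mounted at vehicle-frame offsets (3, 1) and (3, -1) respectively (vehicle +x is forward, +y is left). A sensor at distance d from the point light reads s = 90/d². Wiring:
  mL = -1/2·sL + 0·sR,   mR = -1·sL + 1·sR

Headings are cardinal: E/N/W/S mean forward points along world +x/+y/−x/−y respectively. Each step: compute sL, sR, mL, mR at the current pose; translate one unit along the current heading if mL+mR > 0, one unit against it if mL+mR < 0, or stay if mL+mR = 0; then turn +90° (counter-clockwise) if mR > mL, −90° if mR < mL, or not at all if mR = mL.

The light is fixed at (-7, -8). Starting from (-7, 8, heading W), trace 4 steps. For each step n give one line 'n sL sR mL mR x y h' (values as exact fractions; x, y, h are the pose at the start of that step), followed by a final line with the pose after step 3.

0 5/13 45/149 -5/26 -160/1937 -7 8 W
1 90/173 90/169 -45/173 360/29237 -6 8 S
2 9/34 45/136 -9/68 9/136 -6 9 E
3 90/401 90/401 -45/401 0 -7 9 N
final -7 8 W

n=0: pose=(-7,8,W); sL=5/13, sR=45/149; mL=-5/26, mR=-160/1937; mL+mR=-1065/3874 → advance -1; mR−mL=425/3874 → turn +1·90°
n=1: pose=(-6,8,S); sL=90/173, sR=90/169; mL=-45/173, mR=360/29237; mL+mR=-7245/29237 → advance -1; mR−mL=7965/29237 → turn +1·90°
n=2: pose=(-6,9,E); sL=9/34, sR=45/136; mL=-9/68, mR=9/136; mL+mR=-9/136 → advance -1; mR−mL=27/136 → turn +1·90°
n=3: pose=(-7,9,N); sL=90/401, sR=90/401; mL=-45/401, mR=0; mL+mR=-45/401 → advance -1; mR−mL=45/401 → turn +1·90°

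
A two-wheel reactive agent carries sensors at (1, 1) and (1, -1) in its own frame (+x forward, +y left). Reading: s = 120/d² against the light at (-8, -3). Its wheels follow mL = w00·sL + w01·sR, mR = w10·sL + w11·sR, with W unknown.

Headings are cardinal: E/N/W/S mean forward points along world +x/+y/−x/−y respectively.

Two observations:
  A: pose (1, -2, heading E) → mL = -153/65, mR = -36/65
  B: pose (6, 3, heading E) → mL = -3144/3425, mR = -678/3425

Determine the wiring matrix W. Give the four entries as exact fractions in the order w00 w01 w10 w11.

obs A: pose=(1,-2,E) → sL=15/13, sR=6/5, mL=-153/65, mR=-36/65
obs B: pose=(6,3,E) → sL=60/137, sR=12/25, mL=-3144/3425, mR=-678/3425
sensor matrix S = [[15/13, 6/5], [60/137, 12/25]]; det S = 252/8905
solve [mL_A; mL_B] = S·[w00; w01] and [mR_A; mR_B] = S·[w10; w11]:
  w00 = -1, w01 = -1, w10 = -1, w11 = 1/2

-1 -1 -1 1/2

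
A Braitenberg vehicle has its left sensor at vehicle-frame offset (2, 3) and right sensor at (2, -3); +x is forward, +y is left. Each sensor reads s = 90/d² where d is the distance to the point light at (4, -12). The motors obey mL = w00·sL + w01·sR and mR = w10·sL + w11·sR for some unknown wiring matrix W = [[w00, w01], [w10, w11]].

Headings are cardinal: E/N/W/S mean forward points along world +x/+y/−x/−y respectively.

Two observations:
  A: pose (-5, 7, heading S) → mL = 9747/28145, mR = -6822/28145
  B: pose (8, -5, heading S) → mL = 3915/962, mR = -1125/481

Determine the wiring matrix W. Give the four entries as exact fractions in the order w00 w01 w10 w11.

1/2 1 -1/2 -1/2

obs A: pose=(-5,7,S) → sL=18/65, sR=90/433, mL=9747/28145, mR=-6822/28145
obs B: pose=(8,-5,S) → sL=45/37, sR=45/13, mL=3915/962, mR=-1125/481
sensor matrix S = [[18/65, 90/433], [45/37, 45/13]]; det S = 1910952/2707549
solve [mL_A; mL_B] = S·[w00; w01] and [mR_A; mR_B] = S·[w10; w11]:
  w00 = 1/2, w01 = 1, w10 = -1/2, w11 = -1/2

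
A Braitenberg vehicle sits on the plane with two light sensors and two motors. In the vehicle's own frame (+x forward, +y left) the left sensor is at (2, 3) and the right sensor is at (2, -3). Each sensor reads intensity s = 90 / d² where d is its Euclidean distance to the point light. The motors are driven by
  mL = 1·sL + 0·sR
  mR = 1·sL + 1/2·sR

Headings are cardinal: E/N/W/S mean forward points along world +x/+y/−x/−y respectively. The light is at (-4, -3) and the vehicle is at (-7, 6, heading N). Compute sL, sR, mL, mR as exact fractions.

90/157 90/121 90/157 17955/18997

left sensor world pos  = (-10, 8); dL² = 157
right sensor world pos = (-4, 8); dR² = 121
sL = 90/157 = 90/157
sR = 90/121 = 90/121
mL = 1·sL + 0·sR = 90/157
mR = 1·sL + 1/2·sR = 17955/18997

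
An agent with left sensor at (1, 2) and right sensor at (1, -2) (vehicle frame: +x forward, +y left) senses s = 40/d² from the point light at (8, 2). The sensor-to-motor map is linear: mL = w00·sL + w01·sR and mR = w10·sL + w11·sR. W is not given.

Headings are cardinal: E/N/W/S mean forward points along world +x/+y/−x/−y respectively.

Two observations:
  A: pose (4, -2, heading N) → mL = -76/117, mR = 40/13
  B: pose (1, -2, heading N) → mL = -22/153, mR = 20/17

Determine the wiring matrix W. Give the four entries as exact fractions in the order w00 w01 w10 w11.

obs A: pose=(4,-2,N) → sL=8/9, sR=40/13, mL=-76/117, mR=40/13
obs B: pose=(1,-2,N) → sL=4/9, sR=20/17, mL=-22/153, mR=20/17
sensor matrix S = [[8/9, 40/13], [4/9, 20/17]]; det S = -640/1989
solve [mL_A; mL_B] = S·[w00; w01] and [mR_A; mR_B] = S·[w10; w11]:
  w00 = 1, w01 = -1/2, w10 = 0, w11 = 1

1 -1/2 0 1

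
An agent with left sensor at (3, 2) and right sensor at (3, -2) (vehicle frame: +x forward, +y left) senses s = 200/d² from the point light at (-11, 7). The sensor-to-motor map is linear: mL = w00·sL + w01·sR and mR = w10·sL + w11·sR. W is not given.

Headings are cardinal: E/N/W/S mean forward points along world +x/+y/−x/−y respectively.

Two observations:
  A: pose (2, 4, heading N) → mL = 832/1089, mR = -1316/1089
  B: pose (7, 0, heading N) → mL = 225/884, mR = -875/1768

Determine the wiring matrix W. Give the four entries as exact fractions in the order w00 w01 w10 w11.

obs A: pose=(2,4,N) → sL=200/121, sR=8/9, mL=832/1089, mR=-1316/1089
obs B: pose=(7,0,N) → sL=25/34, sR=25/52, mL=225/884, mR=-875/1768
sensor matrix S = [[200/121, 8/9], [25/34, 25/52]]; det S = 33950/240669
solve [mL_A; mL_B] = S·[w00; w01] and [mR_A; mR_B] = S·[w10; w11]:
  w00 = 1, w01 = -1, w10 = -1, w11 = 1/2

1 -1 -1 1/2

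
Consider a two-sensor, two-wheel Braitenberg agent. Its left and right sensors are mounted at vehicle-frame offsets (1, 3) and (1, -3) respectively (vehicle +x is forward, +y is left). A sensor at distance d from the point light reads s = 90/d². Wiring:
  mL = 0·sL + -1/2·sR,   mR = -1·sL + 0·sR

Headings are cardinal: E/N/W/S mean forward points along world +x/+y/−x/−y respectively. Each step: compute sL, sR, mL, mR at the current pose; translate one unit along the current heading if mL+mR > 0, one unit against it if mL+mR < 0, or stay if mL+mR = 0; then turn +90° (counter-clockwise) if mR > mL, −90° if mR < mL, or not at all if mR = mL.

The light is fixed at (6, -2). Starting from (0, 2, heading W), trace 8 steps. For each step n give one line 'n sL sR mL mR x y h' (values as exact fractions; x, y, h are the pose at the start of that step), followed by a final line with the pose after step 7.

0 9/5 45/49 -45/98 -9/5 0 2 W
1 90/89 90/29 -45/29 -90/89 1 2 N
2 5/2 5/4 -5/8 -5/2 1 1 W
3 18/13 90/17 -45/17 -18/13 2 1 N
4 45/13 9/5 -9/10 -45/13 2 0 W
5 2 10 -5 -2 3 0 N
6 9/2 45/16 -45/32 -9/2 3 -1 W
7 90/29 18 -9 -90/29 4 -1 N
final 4 -2 W

n=0: pose=(0,2,W); sL=9/5, sR=45/49; mL=-45/98, mR=-9/5; mL+mR=-1107/490 → advance -1; mR−mL=-657/490 → turn -1·90°
n=1: pose=(1,2,N); sL=90/89, sR=90/29; mL=-45/29, mR=-90/89; mL+mR=-6615/2581 → advance -1; mR−mL=1395/2581 → turn +1·90°
n=2: pose=(1,1,W); sL=5/2, sR=5/4; mL=-5/8, mR=-5/2; mL+mR=-25/8 → advance -1; mR−mL=-15/8 → turn -1·90°
n=3: pose=(2,1,N); sL=18/13, sR=90/17; mL=-45/17, mR=-18/13; mL+mR=-891/221 → advance -1; mR−mL=279/221 → turn +1·90°
n=4: pose=(2,0,W); sL=45/13, sR=9/5; mL=-9/10, mR=-45/13; mL+mR=-567/130 → advance -1; mR−mL=-333/130 → turn -1·90°
n=5: pose=(3,0,N); sL=2, sR=10; mL=-5, mR=-2; mL+mR=-7 → advance -1; mR−mL=3 → turn +1·90°
n=6: pose=(3,-1,W); sL=9/2, sR=45/16; mL=-45/32, mR=-9/2; mL+mR=-189/32 → advance -1; mR−mL=-99/32 → turn -1·90°
n=7: pose=(4,-1,N); sL=90/29, sR=18; mL=-9, mR=-90/29; mL+mR=-351/29 → advance -1; mR−mL=171/29 → turn +1·90°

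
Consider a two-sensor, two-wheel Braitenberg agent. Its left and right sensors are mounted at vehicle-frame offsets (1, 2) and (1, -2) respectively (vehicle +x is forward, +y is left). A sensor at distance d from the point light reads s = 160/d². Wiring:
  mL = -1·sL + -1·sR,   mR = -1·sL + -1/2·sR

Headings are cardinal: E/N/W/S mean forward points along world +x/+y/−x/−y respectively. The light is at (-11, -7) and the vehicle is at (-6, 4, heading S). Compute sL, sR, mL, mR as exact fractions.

left sensor world pos  = (-4, 3); dL² = 149
right sensor world pos = (-8, 3); dR² = 109
sL = 160/149 = 160/149
sR = 160/109 = 160/109
mL = -1·sL + -1·sR = -41280/16241
mR = -1·sL + -1/2·sR = -29360/16241

160/149 160/109 -41280/16241 -29360/16241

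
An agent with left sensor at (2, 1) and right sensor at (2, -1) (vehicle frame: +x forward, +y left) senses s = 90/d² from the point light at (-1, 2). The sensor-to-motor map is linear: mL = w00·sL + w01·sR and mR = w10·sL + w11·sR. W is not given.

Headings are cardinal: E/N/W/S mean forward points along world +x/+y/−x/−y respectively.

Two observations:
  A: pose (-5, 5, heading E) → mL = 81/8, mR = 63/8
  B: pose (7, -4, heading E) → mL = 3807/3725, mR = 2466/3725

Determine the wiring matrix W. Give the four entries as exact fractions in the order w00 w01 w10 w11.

1 1/2 1/2 1/2

obs A: pose=(-5,5,E) → sL=9/2, sR=45/4, mL=81/8, mR=63/8
obs B: pose=(7,-4,E) → sL=18/25, sR=90/149, mL=3807/3725, mR=2466/3725
sensor matrix S = [[9/2, 45/4], [18/25, 90/149]]; det S = -8019/1490
solve [mL_A; mL_B] = S·[w00; w01] and [mR_A; mR_B] = S·[w10; w11]:
  w00 = 1, w01 = 1/2, w10 = 1/2, w11 = 1/2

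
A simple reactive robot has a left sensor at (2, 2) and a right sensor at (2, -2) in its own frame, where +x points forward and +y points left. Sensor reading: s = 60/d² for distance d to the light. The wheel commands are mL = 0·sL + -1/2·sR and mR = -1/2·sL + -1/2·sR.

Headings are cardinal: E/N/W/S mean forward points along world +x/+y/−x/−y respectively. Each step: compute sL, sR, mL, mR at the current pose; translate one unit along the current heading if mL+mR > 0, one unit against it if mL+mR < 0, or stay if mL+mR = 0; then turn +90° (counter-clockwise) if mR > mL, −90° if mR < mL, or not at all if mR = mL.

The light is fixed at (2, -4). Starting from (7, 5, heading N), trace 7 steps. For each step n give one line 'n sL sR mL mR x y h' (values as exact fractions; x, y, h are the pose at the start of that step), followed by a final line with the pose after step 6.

n=0: pose=(7,5,N); sL=6/13, sR=6/17; mL=-3/17, mR=-90/221; mL+mR=-129/221 → advance -1; mR−mL=-3/13 → turn -1·90°
n=1: pose=(7,4,E); sL=60/149, sR=12/17; mL=-6/17, mR=-1404/2533; mL+mR=-2298/2533 → advance -1; mR−mL=-30/149 → turn -1·90°
n=2: pose=(6,4,S); sL=5/6, sR=3/2; mL=-3/4, mR=-7/6; mL+mR=-23/12 → advance -1; mR−mL=-5/12 → turn -1·90°
n=3: pose=(6,5,W); sL=60/53, sR=12/25; mL=-6/25, mR=-1068/1325; mL+mR=-1386/1325 → advance -1; mR−mL=-30/53 → turn -1·90°
n=4: pose=(7,5,N); sL=6/13, sR=6/17; mL=-3/17, mR=-90/221; mL+mR=-129/221 → advance -1; mR−mL=-3/13 → turn -1·90°
n=5: pose=(7,4,E); sL=60/149, sR=12/17; mL=-6/17, mR=-1404/2533; mL+mR=-2298/2533 → advance -1; mR−mL=-30/149 → turn -1·90°
n=6: pose=(6,4,S); sL=5/6, sR=3/2; mL=-3/4, mR=-7/6; mL+mR=-23/12 → advance -1; mR−mL=-5/12 → turn -1·90°

0 6/13 6/17 -3/17 -90/221 7 5 N
1 60/149 12/17 -6/17 -1404/2533 7 4 E
2 5/6 3/2 -3/4 -7/6 6 4 S
3 60/53 12/25 -6/25 -1068/1325 6 5 W
4 6/13 6/17 -3/17 -90/221 7 5 N
5 60/149 12/17 -6/17 -1404/2533 7 4 E
6 5/6 3/2 -3/4 -7/6 6 4 S
final 6 5 W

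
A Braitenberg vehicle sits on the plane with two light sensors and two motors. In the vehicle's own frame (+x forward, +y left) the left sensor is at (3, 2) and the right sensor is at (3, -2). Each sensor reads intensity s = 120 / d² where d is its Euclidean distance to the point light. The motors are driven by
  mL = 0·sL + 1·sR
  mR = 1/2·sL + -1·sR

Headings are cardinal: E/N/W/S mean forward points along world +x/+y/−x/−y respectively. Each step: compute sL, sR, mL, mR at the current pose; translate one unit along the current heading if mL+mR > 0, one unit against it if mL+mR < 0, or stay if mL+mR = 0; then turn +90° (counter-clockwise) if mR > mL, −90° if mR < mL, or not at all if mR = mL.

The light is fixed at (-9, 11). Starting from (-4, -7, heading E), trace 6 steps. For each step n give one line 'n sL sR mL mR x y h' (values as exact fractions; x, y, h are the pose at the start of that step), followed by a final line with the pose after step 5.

0 3/8 15/58 15/58 -33/464 -4 -7 E
1 24/101 120/457 120/457 -6636/46157 -3 -7 S
2 4/15 60/149 60/149 -602/2235 -3 -8 W
3 24/53 24/61 24/61 -540/3233 -4 -8 N
4 3/8 15/58 15/58 -33/464 -4 -7 E
5 24/101 120/457 120/457 -6636/46157 -3 -7 S
final -3 -8 W

n=0: pose=(-4,-7,E); sL=3/8, sR=15/58; mL=15/58, mR=-33/464; mL+mR=3/16 → advance +1; mR−mL=-153/464 → turn -1·90°
n=1: pose=(-3,-7,S); sL=24/101, sR=120/457; mL=120/457, mR=-6636/46157; mL+mR=12/101 → advance +1; mR−mL=-18756/46157 → turn -1·90°
n=2: pose=(-3,-8,W); sL=4/15, sR=60/149; mL=60/149, mR=-602/2235; mL+mR=2/15 → advance +1; mR−mL=-1502/2235 → turn -1·90°
n=3: pose=(-4,-8,N); sL=24/53, sR=24/61; mL=24/61, mR=-540/3233; mL+mR=12/53 → advance +1; mR−mL=-1812/3233 → turn -1·90°
n=4: pose=(-4,-7,E); sL=3/8, sR=15/58; mL=15/58, mR=-33/464; mL+mR=3/16 → advance +1; mR−mL=-153/464 → turn -1·90°
n=5: pose=(-3,-7,S); sL=24/101, sR=120/457; mL=120/457, mR=-6636/46157; mL+mR=12/101 → advance +1; mR−mL=-18756/46157 → turn -1·90°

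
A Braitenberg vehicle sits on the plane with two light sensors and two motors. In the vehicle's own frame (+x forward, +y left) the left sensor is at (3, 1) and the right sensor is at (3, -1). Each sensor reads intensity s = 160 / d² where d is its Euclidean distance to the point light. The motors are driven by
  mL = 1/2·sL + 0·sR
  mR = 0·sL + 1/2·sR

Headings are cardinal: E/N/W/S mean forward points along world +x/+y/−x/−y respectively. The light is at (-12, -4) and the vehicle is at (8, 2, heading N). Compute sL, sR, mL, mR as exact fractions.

left sensor world pos  = (7, 5); dL² = 442
right sensor world pos = (9, 5); dR² = 522
sL = 160/442 = 80/221
sR = 160/522 = 80/261
mL = 1/2·sL + 0·sR = 40/221
mR = 0·sL + 1/2·sR = 40/261

80/221 80/261 40/221 40/261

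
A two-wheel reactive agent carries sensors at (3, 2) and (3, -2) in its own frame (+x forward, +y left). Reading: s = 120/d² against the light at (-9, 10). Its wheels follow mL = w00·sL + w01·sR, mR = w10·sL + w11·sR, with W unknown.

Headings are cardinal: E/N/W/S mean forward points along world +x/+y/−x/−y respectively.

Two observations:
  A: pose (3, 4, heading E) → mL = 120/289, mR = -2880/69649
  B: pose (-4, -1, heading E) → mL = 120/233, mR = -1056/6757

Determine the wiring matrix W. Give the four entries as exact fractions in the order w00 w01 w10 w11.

obs A: pose=(3,4,E) → sL=120/241, sR=120/289, mL=120/289, mR=-2880/69649
obs B: pose=(-4,-1,E) → sL=24/29, sR=120/233, mL=120/233, mR=-1056/6757
sensor matrix S = [[120/241, 120/289], [24/29, 120/233]]; det S = -41034240/470618293
solve [mL_A; mL_B] = S·[w00; w01] and [mR_A; mR_B] = S·[w10; w11]:
  w00 = 0, w01 = 1, w10 = -1/2, w11 = 1/2

0 1 -1/2 1/2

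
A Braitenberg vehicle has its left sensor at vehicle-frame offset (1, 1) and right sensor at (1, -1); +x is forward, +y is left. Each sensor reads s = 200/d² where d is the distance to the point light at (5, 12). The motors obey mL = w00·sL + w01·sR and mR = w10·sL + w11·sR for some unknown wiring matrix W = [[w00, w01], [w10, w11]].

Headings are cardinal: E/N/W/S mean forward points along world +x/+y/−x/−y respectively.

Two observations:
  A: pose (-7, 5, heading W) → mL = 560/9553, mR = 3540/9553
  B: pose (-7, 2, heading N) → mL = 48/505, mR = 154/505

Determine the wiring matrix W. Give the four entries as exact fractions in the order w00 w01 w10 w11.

-1/2 1/2 1 -1/2

obs A: pose=(-7,5,W) → sL=200/233, sR=40/41, mL=560/9553, mR=3540/9553
obs B: pose=(-7,2,N) → sL=4/5, sR=100/101, mL=48/505, mR=154/505
sensor matrix S = [[200/233, 40/41], [4/5, 100/101]]; det S = 66944/964853
solve [mL_A; mL_B] = S·[w00; w01] and [mR_A; mR_B] = S·[w10; w11]:
  w00 = -1/2, w01 = 1/2, w10 = 1, w11 = -1/2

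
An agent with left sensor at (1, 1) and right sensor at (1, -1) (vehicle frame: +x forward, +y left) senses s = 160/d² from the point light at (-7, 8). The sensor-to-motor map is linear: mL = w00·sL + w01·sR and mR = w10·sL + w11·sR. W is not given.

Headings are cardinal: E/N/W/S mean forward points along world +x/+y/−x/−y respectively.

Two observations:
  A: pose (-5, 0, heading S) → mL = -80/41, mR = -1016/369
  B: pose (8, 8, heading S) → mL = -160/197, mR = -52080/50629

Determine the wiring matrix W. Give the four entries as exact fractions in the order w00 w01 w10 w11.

obs A: pose=(-5,0,S) → sL=16/9, sR=80/41, mL=-80/41, mR=-1016/369
obs B: pose=(8,8,S) → sL=160/257, sR=160/197, mL=-160/197, mR=-52080/50629
sensor matrix S = [[16/9, 80/41], [160/257, 160/197]]; det S = 4280320/18682101
solve [mL_A; mL_B] = S·[w00; w01] and [mR_A; mR_B] = S·[w10; w11]:
  w00 = 0, w01 = -1, w10 = -1, w11 = -1/2

0 -1 -1 -1/2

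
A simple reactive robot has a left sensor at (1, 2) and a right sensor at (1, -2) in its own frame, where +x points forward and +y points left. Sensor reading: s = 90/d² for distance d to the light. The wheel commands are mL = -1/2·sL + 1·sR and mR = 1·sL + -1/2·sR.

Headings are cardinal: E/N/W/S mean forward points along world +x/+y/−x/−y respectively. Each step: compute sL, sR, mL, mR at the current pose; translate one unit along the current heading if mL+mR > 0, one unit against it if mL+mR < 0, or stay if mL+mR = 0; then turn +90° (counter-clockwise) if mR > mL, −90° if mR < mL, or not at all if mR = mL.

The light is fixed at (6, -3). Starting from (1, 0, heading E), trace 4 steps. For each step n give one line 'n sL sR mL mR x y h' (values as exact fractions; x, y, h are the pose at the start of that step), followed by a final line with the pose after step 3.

0 90/41 90/17 2925/697 -315/697 1 0 E
1 45/4 9/4 -27/8 81/8 2 0 S
2 18/5 10 41/5 -7/5 2 -1 E
3 45 45/13 -495/26 1125/26 3 -1 S
final 3 -2 E

n=0: pose=(1,0,E); sL=90/41, sR=90/17; mL=2925/697, mR=-315/697; mL+mR=2610/697 → advance +1; mR−mL=-3240/697 → turn -1·90°
n=1: pose=(2,0,S); sL=45/4, sR=9/4; mL=-27/8, mR=81/8; mL+mR=27/4 → advance +1; mR−mL=27/2 → turn +1·90°
n=2: pose=(2,-1,E); sL=18/5, sR=10; mL=41/5, mR=-7/5; mL+mR=34/5 → advance +1; mR−mL=-48/5 → turn -1·90°
n=3: pose=(3,-1,S); sL=45, sR=45/13; mL=-495/26, mR=1125/26; mL+mR=315/13 → advance +1; mR−mL=810/13 → turn +1·90°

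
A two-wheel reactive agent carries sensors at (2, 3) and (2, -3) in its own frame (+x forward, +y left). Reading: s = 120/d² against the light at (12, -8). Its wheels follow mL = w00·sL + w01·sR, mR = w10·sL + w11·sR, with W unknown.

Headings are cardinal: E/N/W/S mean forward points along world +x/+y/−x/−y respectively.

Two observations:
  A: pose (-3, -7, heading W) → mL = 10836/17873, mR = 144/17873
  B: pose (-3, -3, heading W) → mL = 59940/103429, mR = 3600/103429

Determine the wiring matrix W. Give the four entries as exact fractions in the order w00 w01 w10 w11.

1 1/2 1/2 -1/2

obs A: pose=(-3,-7,W) → sL=120/293, sR=24/61, mL=10836/17873, mR=144/17873
obs B: pose=(-3,-3,W) → sL=120/293, sR=120/353, mL=59940/103429, mR=3600/103429
sensor matrix S = [[120/293, 24/61], [120/293, 120/353]]; det S = -138240/6309169
solve [mL_A; mL_B] = S·[w00; w01] and [mR_A; mR_B] = S·[w10; w11]:
  w00 = 1, w01 = 1/2, w10 = 1/2, w11 = -1/2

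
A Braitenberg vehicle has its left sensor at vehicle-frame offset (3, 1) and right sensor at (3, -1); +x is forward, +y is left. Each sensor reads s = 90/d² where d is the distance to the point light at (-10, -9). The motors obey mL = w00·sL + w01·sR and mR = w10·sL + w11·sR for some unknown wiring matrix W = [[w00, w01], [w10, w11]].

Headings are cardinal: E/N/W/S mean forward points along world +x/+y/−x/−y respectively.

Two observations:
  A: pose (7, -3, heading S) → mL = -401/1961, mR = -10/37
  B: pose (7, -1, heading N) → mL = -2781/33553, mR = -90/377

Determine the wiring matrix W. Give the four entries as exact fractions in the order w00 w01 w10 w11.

obs A: pose=(7,-3,S) → sL=10/37, sR=18/53, mL=-401/1961, mR=-10/37
obs B: pose=(7,-1,N) → sL=90/377, sR=18/89, mL=-2781/33553, mR=-90/377
sensor matrix S = [[10/37, 18/53], [90/377, 18/89]]; det S = -1738080/65797433
solve [mL_A; mL_B] = S·[w00; w01] and [mR_A; mR_B] = S·[w10; w11]:
  w00 = 1/2, w01 = -1, w10 = -1, w11 = 0

1/2 -1 -1 0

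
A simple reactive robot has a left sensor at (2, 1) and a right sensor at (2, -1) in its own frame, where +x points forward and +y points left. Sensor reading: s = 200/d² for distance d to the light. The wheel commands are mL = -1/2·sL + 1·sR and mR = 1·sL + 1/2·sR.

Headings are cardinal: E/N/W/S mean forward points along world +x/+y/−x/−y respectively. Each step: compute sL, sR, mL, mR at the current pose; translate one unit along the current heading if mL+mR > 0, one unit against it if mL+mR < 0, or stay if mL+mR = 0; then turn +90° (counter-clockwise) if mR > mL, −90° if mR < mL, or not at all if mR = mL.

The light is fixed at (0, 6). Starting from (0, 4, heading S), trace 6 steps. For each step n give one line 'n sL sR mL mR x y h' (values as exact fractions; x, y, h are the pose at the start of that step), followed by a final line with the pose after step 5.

0 200/17 200/17 100/17 300/17 0 4 S
1 25 10 -5/2 30 0 3 E
2 200 40 -60 220 1 3 N
3 20 100 90 70 1 4 W
4 200 200 100 300 0 4 N
5 25 50 75/2 50 0 5 W
final -1 5 S

n=0: pose=(0,4,S); sL=200/17, sR=200/17; mL=100/17, mR=300/17; mL+mR=400/17 → advance +1; mR−mL=200/17 → turn +1·90°
n=1: pose=(0,3,E); sL=25, sR=10; mL=-5/2, mR=30; mL+mR=55/2 → advance +1; mR−mL=65/2 → turn +1·90°
n=2: pose=(1,3,N); sL=200, sR=40; mL=-60, mR=220; mL+mR=160 → advance +1; mR−mL=280 → turn +1·90°
n=3: pose=(1,4,W); sL=20, sR=100; mL=90, mR=70; mL+mR=160 → advance +1; mR−mL=-20 → turn -1·90°
n=4: pose=(0,4,N); sL=200, sR=200; mL=100, mR=300; mL+mR=400 → advance +1; mR−mL=200 → turn +1·90°
n=5: pose=(0,5,W); sL=25, sR=50; mL=75/2, mR=50; mL+mR=175/2 → advance +1; mR−mL=25/2 → turn +1·90°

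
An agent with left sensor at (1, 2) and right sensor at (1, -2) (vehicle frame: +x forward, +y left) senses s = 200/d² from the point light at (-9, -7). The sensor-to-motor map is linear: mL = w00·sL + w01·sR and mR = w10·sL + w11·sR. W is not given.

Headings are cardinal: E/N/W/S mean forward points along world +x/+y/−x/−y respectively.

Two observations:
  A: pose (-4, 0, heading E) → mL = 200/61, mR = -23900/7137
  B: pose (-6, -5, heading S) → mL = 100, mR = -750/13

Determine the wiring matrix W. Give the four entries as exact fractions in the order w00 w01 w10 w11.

0 1 -1 -1/2

obs A: pose=(-4,0,E) → sL=200/117, sR=200/61, mL=200/61, mR=-23900/7137
obs B: pose=(-6,-5,S) → sL=100/13, sR=100, mL=100, mR=-750/13
sensor matrix S = [[200/117, 200/61], [100/13, 100]]; det S = 80000/549
solve [mL_A; mL_B] = S·[w00; w01] and [mR_A; mR_B] = S·[w10; w11]:
  w00 = 0, w01 = 1, w10 = -1, w11 = -1/2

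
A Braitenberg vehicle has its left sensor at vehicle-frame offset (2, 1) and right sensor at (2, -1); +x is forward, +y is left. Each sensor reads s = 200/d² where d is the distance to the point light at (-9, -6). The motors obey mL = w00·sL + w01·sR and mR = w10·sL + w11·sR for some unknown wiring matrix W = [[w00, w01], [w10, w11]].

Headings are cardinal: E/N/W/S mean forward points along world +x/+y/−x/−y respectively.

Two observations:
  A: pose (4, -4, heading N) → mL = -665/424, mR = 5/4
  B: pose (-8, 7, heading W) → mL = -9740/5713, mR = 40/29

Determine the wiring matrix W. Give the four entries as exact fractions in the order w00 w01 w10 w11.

obs A: pose=(4,-4,N) → sL=5/4, sR=50/53, mL=-665/424, mR=5/4
obs B: pose=(-8,7,W) → sL=40/29, sR=200/197, mL=-9740/5713, mR=40/29
sensor matrix S = [[5/4, 50/53], [40/29, 200/197]]; det S = -9750/302789
solve [mL_A; mL_B] = S·[w00; w01] and [mR_A; mR_B] = S·[w10; w11]:
  w00 = -1/2, w01 = -1, w10 = 1, w11 = 0

-1/2 -1 1 0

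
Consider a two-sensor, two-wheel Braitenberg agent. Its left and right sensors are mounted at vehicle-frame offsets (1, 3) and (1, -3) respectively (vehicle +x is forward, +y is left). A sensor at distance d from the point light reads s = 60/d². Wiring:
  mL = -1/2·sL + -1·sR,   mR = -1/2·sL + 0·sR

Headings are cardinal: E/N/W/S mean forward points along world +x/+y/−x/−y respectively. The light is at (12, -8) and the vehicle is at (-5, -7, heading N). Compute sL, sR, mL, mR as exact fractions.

left sensor world pos  = (-8, -6); dL² = 404
right sensor world pos = (-2, -6); dR² = 200
sL = 60/404 = 15/101
sR = 60/200 = 3/10
mL = -1/2·sL + -1·sR = -189/505
mR = -1/2·sL + 0·sR = -15/202

15/101 3/10 -189/505 -15/202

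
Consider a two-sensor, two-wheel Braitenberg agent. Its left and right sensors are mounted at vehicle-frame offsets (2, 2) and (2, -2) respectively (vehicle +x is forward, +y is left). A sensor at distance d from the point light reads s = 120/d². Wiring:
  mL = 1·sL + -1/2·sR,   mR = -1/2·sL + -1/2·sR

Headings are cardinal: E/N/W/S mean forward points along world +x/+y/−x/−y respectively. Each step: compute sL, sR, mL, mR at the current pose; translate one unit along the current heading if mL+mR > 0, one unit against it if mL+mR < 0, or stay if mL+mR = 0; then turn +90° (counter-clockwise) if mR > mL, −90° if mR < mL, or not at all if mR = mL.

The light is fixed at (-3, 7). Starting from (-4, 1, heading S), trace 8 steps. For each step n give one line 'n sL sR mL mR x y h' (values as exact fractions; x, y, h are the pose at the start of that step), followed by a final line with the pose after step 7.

0 24/13 120/73 972/949 -1656/949 -4 1 S
1 60/29 20/3 -110/87 -380/87 -4 2 W
2 120/13 120/13 60/13 -120/13 -3 2 N
3 6 30/17 87/17 -66/17 -3 1 E
4 120/73 24/13 684/949 -1656/949 -2 1 S
5 12/5 12 -18/5 -36/5 -2 2 W
6 40/3 24/5 164/15 -136/15 -1 2 N
7 6 30/13 63/13 -54/13 -1 3 E
final 0 3 S

n=0: pose=(-4,1,S); sL=24/13, sR=120/73; mL=972/949, mR=-1656/949; mL+mR=-684/949 → advance -1; mR−mL=-36/13 → turn -1·90°
n=1: pose=(-4,2,W); sL=60/29, sR=20/3; mL=-110/87, mR=-380/87; mL+mR=-490/87 → advance -1; mR−mL=-90/29 → turn -1·90°
n=2: pose=(-3,2,N); sL=120/13, sR=120/13; mL=60/13, mR=-120/13; mL+mR=-60/13 → advance -1; mR−mL=-180/13 → turn -1·90°
n=3: pose=(-3,1,E); sL=6, sR=30/17; mL=87/17, mR=-66/17; mL+mR=21/17 → advance +1; mR−mL=-9 → turn -1·90°
n=4: pose=(-2,1,S); sL=120/73, sR=24/13; mL=684/949, mR=-1656/949; mL+mR=-972/949 → advance -1; mR−mL=-180/73 → turn -1·90°
n=5: pose=(-2,2,W); sL=12/5, sR=12; mL=-18/5, mR=-36/5; mL+mR=-54/5 → advance -1; mR−mL=-18/5 → turn -1·90°
n=6: pose=(-1,2,N); sL=40/3, sR=24/5; mL=164/15, mR=-136/15; mL+mR=28/15 → advance +1; mR−mL=-20 → turn -1·90°
n=7: pose=(-1,3,E); sL=6, sR=30/13; mL=63/13, mR=-54/13; mL+mR=9/13 → advance +1; mR−mL=-9 → turn -1·90°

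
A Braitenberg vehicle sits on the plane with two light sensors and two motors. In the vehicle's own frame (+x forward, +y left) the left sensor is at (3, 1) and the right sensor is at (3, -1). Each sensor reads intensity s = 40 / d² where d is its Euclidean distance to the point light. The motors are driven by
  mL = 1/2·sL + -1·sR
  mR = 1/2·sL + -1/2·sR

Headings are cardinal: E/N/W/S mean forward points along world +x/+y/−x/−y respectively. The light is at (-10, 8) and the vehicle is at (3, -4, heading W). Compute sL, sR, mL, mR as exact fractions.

left sensor world pos  = (0, -5); dL² = 269
right sensor world pos = (0, -3); dR² = 221
sL = 40/269 = 40/269
sR = 40/221 = 40/221
mL = 1/2·sL + -1·sR = -6340/59449
mR = 1/2·sL + -1/2·sR = -960/59449

40/269 40/221 -6340/59449 -960/59449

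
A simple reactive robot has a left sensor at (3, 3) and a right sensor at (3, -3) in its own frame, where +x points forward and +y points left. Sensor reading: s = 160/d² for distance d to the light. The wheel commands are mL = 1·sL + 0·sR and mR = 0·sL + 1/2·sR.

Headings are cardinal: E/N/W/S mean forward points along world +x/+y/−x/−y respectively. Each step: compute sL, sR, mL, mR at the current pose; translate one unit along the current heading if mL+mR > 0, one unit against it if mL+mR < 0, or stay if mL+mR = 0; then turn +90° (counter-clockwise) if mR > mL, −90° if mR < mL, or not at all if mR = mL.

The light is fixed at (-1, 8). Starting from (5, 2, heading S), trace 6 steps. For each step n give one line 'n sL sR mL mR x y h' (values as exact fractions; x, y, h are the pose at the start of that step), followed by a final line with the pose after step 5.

0 80/81 16/9 80/81 8/9 5 2 S
1 160/109 32/5 160/109 16/5 5 1 W
2 40/41 20/13 40/41 10/13 4 1 S
3 32/25 160/29 32/25 80/29 4 0 W
4 16/17 80/61 16/17 40/61 3 0 S
5 32/29 160/37 32/29 80/37 3 -1 W
final 2 -1 S

n=0: pose=(5,2,S); sL=80/81, sR=16/9; mL=80/81, mR=8/9; mL+mR=152/81 → advance +1; mR−mL=-8/81 → turn -1·90°
n=1: pose=(5,1,W); sL=160/109, sR=32/5; mL=160/109, mR=16/5; mL+mR=2544/545 → advance +1; mR−mL=944/545 → turn +1·90°
n=2: pose=(4,1,S); sL=40/41, sR=20/13; mL=40/41, mR=10/13; mL+mR=930/533 → advance +1; mR−mL=-110/533 → turn -1·90°
n=3: pose=(4,0,W); sL=32/25, sR=160/29; mL=32/25, mR=80/29; mL+mR=2928/725 → advance +1; mR−mL=1072/725 → turn +1·90°
n=4: pose=(3,0,S); sL=16/17, sR=80/61; mL=16/17, mR=40/61; mL+mR=1656/1037 → advance +1; mR−mL=-296/1037 → turn -1·90°
n=5: pose=(3,-1,W); sL=32/29, sR=160/37; mL=32/29, mR=80/37; mL+mR=3504/1073 → advance +1; mR−mL=1136/1073 → turn +1·90°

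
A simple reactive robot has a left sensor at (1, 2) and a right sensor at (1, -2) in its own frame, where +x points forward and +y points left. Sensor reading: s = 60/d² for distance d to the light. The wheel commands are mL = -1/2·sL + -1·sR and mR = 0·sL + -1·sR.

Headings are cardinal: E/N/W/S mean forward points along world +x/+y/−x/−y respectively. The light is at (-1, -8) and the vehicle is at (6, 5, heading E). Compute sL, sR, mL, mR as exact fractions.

left sensor world pos  = (7, 7); dL² = 289
right sensor world pos = (7, 3); dR² = 185
sL = 60/289 = 60/289
sR = 60/185 = 12/37
mL = -1/2·sL + -1·sR = -4578/10693
mR = 0·sL + -1·sR = -12/37

60/289 12/37 -4578/10693 -12/37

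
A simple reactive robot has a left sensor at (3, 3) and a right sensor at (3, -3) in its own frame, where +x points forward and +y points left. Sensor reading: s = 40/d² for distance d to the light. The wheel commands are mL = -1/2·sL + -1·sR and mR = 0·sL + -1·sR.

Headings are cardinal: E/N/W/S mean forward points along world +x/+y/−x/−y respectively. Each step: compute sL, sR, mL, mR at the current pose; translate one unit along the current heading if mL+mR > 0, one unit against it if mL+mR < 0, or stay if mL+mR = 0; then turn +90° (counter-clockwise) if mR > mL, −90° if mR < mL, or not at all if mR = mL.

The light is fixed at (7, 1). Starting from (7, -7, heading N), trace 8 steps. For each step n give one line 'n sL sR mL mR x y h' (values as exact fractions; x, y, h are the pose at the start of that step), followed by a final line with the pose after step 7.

0 20/17 20/17 -30/17 -20/17 7 -7 N
1 40/153 8/9 -52/51 -8/9 7 -8 W
2 1/4 10/37 -117/296 -10/37 8 -8 S
3 40/41 40/137 -4380/5617 -40/137 8 -7 E
4 20/17 20/17 -30/17 -20/17 7 -7 N
5 40/153 8/9 -52/51 -8/9 7 -8 W
6 1/4 10/37 -117/296 -10/37 8 -8 S
7 40/41 40/137 -4380/5617 -40/137 8 -7 E
final 7 -7 N

n=0: pose=(7,-7,N); sL=20/17, sR=20/17; mL=-30/17, mR=-20/17; mL+mR=-50/17 → advance -1; mR−mL=10/17 → turn +1·90°
n=1: pose=(7,-8,W); sL=40/153, sR=8/9; mL=-52/51, mR=-8/9; mL+mR=-292/153 → advance -1; mR−mL=20/153 → turn +1·90°
n=2: pose=(8,-8,S); sL=1/4, sR=10/37; mL=-117/296, mR=-10/37; mL+mR=-197/296 → advance -1; mR−mL=1/8 → turn +1·90°
n=3: pose=(8,-7,E); sL=40/41, sR=40/137; mL=-4380/5617, mR=-40/137; mL+mR=-6020/5617 → advance -1; mR−mL=20/41 → turn +1·90°
n=4: pose=(7,-7,N); sL=20/17, sR=20/17; mL=-30/17, mR=-20/17; mL+mR=-50/17 → advance -1; mR−mL=10/17 → turn +1·90°
n=5: pose=(7,-8,W); sL=40/153, sR=8/9; mL=-52/51, mR=-8/9; mL+mR=-292/153 → advance -1; mR−mL=20/153 → turn +1·90°
n=6: pose=(8,-8,S); sL=1/4, sR=10/37; mL=-117/296, mR=-10/37; mL+mR=-197/296 → advance -1; mR−mL=1/8 → turn +1·90°
n=7: pose=(8,-7,E); sL=40/41, sR=40/137; mL=-4380/5617, mR=-40/137; mL+mR=-6020/5617 → advance -1; mR−mL=20/41 → turn +1·90°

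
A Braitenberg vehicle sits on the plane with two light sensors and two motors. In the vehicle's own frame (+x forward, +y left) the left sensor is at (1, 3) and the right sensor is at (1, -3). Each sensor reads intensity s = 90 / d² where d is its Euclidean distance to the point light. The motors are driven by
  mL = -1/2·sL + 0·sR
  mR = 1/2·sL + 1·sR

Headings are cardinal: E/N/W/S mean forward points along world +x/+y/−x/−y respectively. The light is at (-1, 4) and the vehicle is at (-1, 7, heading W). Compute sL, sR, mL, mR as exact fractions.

left sensor world pos  = (-2, 4); dL² = 1
right sensor world pos = (-2, 10); dR² = 37
sL = 90/1 = 90
sR = 90/37 = 90/37
mL = -1/2·sL + 0·sR = -45
mR = 1/2·sL + 1·sR = 1755/37

90 90/37 -45 1755/37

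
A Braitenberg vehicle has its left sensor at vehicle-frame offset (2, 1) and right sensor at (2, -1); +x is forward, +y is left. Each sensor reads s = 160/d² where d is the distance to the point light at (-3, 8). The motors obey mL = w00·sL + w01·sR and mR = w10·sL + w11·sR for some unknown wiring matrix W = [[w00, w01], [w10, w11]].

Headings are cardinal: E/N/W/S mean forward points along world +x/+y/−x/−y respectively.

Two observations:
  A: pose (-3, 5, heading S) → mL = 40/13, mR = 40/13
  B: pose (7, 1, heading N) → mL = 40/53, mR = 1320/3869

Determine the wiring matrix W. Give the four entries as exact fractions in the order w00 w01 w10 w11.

1/2 0 -1/2 1

obs A: pose=(-3,5,S) → sL=80/13, sR=80/13, mL=40/13, mR=40/13
obs B: pose=(7,1,N) → sL=80/53, sR=80/73, mL=40/53, mR=1320/3869
sensor matrix S = [[80/13, 80/13], [80/53, 80/73]]; det S = -128000/50297
solve [mL_A; mL_B] = S·[w00; w01] and [mR_A; mR_B] = S·[w10; w11]:
  w00 = 1/2, w01 = 0, w10 = -1/2, w11 = 1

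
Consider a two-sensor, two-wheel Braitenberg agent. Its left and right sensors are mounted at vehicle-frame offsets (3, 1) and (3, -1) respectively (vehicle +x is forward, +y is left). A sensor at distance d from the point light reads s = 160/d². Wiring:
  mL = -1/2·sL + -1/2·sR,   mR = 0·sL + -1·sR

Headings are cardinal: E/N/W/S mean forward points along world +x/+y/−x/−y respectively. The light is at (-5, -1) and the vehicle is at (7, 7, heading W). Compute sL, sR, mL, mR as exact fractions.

16/13 80/81 -1168/1053 -80/81

left sensor world pos  = (4, 6); dL² = 130
right sensor world pos = (4, 8); dR² = 162
sL = 160/130 = 16/13
sR = 160/162 = 80/81
mL = -1/2·sL + -1/2·sR = -1168/1053
mR = 0·sL + -1·sR = -80/81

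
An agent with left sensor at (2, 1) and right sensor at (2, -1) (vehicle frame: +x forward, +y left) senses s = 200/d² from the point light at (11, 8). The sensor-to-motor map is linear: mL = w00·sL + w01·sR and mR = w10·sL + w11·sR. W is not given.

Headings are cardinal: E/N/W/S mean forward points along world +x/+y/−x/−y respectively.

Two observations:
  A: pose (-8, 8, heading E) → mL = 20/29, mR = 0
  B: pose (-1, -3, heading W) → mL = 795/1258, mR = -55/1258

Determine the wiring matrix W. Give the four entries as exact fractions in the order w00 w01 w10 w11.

obs A: pose=(-8,8,E) → sL=20/29, sR=20/29, mL=20/29, mR=0
obs B: pose=(-1,-3,W) → sL=10/17, sR=25/37, mL=795/1258, mR=-55/1258
sensor matrix S = [[20/29, 20/29], [10/17, 25/37]]; det S = 1100/18241
solve [mL_A; mL_B] = S·[w00; w01] and [mR_A; mR_B] = S·[w10; w11]:
  w00 = 1/2, w01 = 1/2, w10 = 1/2, w11 = -1/2

1/2 1/2 1/2 -1/2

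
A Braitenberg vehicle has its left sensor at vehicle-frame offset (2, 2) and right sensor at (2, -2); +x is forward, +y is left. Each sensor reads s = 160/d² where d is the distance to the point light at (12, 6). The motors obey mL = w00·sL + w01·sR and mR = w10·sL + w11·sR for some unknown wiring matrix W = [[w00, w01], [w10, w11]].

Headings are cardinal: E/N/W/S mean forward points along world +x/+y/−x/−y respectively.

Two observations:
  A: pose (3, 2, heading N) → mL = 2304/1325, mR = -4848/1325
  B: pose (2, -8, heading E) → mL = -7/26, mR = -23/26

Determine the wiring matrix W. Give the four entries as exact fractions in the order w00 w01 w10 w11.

-1 1 -1/2 -1

obs A: pose=(3,2,N) → sL=32/25, sR=160/53, mL=2304/1325, mR=-4848/1325
obs B: pose=(2,-8,E) → sL=10/13, sR=1/2, mL=-7/26, mR=-23/26
sensor matrix S = [[32/25, 160/53], [10/13, 1/2]]; det S = -28976/17225
solve [mL_A; mL_B] = S·[w00; w01] and [mR_A; mR_B] = S·[w10; w11]:
  w00 = -1, w01 = 1, w10 = -1/2, w11 = -1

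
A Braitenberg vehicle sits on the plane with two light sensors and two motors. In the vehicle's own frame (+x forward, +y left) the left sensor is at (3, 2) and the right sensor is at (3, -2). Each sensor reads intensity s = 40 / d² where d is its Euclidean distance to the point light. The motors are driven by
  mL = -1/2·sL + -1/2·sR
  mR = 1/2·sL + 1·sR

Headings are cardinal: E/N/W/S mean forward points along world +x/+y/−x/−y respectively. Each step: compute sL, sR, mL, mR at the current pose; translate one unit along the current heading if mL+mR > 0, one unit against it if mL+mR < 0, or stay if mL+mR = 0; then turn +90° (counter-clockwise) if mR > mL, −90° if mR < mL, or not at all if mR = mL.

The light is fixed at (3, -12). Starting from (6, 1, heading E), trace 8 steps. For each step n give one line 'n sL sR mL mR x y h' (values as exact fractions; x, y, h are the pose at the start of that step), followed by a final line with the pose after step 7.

0 40/261 40/157 -8360/40977 13580/40977 6 1 E
1 2/13 10/73 -138/949 203/949 7 1 N
2 8/29 40/257 -1608/7453 2188/7453 7 2 W
3 20/73 20/61 -1340/4453 2070/4453 6 2 S
4 40/261 40/157 -8360/40977 13580/40977 6 1 E
5 2/13 10/73 -138/949 203/949 7 1 N
6 8/29 40/257 -1608/7453 2188/7453 7 2 W
7 20/73 20/61 -1340/4453 2070/4453 6 2 S
final 6 1 E

n=0: pose=(6,1,E); sL=40/261, sR=40/157; mL=-8360/40977, mR=13580/40977; mL+mR=20/157 → advance +1; mR−mL=21940/40977 → turn +1·90°
n=1: pose=(7,1,N); sL=2/13, sR=10/73; mL=-138/949, mR=203/949; mL+mR=5/73 → advance +1; mR−mL=341/949 → turn +1·90°
n=2: pose=(7,2,W); sL=8/29, sR=40/257; mL=-1608/7453, mR=2188/7453; mL+mR=20/257 → advance +1; mR−mL=3796/7453 → turn +1·90°
n=3: pose=(6,2,S); sL=20/73, sR=20/61; mL=-1340/4453, mR=2070/4453; mL+mR=10/61 → advance +1; mR−mL=3410/4453 → turn +1·90°
n=4: pose=(6,1,E); sL=40/261, sR=40/157; mL=-8360/40977, mR=13580/40977; mL+mR=20/157 → advance +1; mR−mL=21940/40977 → turn +1·90°
n=5: pose=(7,1,N); sL=2/13, sR=10/73; mL=-138/949, mR=203/949; mL+mR=5/73 → advance +1; mR−mL=341/949 → turn +1·90°
n=6: pose=(7,2,W); sL=8/29, sR=40/257; mL=-1608/7453, mR=2188/7453; mL+mR=20/257 → advance +1; mR−mL=3796/7453 → turn +1·90°
n=7: pose=(6,2,S); sL=20/73, sR=20/61; mL=-1340/4453, mR=2070/4453; mL+mR=10/61 → advance +1; mR−mL=3410/4453 → turn +1·90°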